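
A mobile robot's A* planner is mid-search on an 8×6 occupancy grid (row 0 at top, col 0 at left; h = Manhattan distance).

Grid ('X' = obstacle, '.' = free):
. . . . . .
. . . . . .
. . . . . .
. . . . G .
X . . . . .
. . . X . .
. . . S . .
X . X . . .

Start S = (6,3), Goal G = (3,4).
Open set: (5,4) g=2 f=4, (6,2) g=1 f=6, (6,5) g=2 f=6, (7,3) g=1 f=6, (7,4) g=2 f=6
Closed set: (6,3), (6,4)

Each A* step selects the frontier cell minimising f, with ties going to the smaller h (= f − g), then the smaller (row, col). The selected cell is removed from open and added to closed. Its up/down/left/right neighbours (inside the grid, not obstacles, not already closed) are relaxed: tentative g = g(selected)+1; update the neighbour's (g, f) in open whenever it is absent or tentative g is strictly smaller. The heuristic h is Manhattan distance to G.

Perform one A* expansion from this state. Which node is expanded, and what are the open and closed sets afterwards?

step 1: expand (5,4) (f=4, h=2) → closed; open now [(4,4) g=3 f=4, (5,5) g=3 f=6, (6,2) g=1 f=6, (6,5) g=2 f=6, (7,3) g=1 f=6, (7,4) g=2 f=6]

expanded=(5,4); open=[(4,4) g=3 f=4, (5,5) g=3 f=6, (6,2) g=1 f=6, (6,5) g=2 f=6, (7,3) g=1 f=6, (7,4) g=2 f=6]; closed=[(5,4), (6,3), (6,4)]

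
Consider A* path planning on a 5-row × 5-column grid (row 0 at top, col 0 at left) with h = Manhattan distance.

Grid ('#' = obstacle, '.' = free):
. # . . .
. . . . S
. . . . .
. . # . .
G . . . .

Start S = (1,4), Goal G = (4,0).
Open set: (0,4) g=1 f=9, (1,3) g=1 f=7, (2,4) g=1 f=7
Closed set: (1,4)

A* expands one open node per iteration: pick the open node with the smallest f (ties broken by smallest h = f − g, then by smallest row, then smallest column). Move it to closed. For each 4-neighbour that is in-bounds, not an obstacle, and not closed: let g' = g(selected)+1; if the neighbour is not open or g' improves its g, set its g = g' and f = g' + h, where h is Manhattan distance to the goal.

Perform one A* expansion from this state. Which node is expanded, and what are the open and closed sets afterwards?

expanded=(1,3); open=[(0,3) g=2 f=9, (0,4) g=1 f=9, (1,2) g=2 f=7, (2,3) g=2 f=7, (2,4) g=1 f=7]; closed=[(1,3), (1,4)]

step 1: expand (1,3) (f=7, h=6) → closed; open now [(0,3) g=2 f=9, (0,4) g=1 f=9, (1,2) g=2 f=7, (2,3) g=2 f=7, (2,4) g=1 f=7]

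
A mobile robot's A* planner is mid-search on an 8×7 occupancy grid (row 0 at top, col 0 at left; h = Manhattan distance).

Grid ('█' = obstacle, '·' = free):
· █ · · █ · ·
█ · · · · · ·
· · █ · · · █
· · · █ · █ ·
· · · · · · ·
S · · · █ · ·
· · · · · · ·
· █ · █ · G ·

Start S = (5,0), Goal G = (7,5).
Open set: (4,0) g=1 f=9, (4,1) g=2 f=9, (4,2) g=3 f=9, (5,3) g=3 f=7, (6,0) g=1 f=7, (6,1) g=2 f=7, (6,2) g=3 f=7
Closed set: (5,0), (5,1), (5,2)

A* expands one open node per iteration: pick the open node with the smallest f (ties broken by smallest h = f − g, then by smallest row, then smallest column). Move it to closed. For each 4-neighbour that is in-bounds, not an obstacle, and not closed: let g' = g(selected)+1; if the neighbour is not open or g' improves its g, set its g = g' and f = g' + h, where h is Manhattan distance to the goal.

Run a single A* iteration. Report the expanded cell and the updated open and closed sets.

step 1: expand (5,3) (f=7, h=4) → closed; open now [(4,0) g=1 f=9, (4,1) g=2 f=9, (4,2) g=3 f=9, (4,3) g=4 f=9, (6,0) g=1 f=7, (6,1) g=2 f=7, (6,2) g=3 f=7, (6,3) g=4 f=7]

expanded=(5,3); open=[(4,0) g=1 f=9, (4,1) g=2 f=9, (4,2) g=3 f=9, (4,3) g=4 f=9, (6,0) g=1 f=7, (6,1) g=2 f=7, (6,2) g=3 f=7, (6,3) g=4 f=7]; closed=[(5,0), (5,1), (5,2), (5,3)]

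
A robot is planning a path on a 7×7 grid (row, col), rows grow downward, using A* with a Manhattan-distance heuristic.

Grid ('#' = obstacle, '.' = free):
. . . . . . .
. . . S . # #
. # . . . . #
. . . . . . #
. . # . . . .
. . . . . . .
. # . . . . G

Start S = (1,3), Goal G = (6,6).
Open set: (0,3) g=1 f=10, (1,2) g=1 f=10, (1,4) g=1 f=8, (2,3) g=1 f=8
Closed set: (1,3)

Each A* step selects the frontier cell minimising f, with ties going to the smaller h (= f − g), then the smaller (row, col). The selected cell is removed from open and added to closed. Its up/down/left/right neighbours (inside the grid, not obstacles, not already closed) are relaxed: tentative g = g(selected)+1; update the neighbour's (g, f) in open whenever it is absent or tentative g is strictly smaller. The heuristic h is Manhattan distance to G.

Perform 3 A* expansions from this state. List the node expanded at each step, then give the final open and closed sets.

step 1: expand (1,4) (f=8, h=7) → closed; open now [(0,3) g=1 f=10, (0,4) g=2 f=10, (1,2) g=1 f=10, (2,3) g=1 f=8, (2,4) g=2 f=8]
step 2: expand (2,4) (f=8, h=6) → closed; open now [(0,3) g=1 f=10, (0,4) g=2 f=10, (1,2) g=1 f=10, (2,3) g=1 f=8, (2,5) g=3 f=8, (3,4) g=3 f=8]
step 3: expand (2,5) (f=8, h=5) → closed; open now [(0,3) g=1 f=10, (0,4) g=2 f=10, (1,2) g=1 f=10, (2,3) g=1 f=8, (3,4) g=3 f=8, (3,5) g=4 f=8]

order=[(1,4) → (2,4) → (2,5)]; open=[(0,3) g=1 f=10, (0,4) g=2 f=10, (1,2) g=1 f=10, (2,3) g=1 f=8, (3,4) g=3 f=8, (3,5) g=4 f=8]; closed=[(1,3), (1,4), (2,4), (2,5)]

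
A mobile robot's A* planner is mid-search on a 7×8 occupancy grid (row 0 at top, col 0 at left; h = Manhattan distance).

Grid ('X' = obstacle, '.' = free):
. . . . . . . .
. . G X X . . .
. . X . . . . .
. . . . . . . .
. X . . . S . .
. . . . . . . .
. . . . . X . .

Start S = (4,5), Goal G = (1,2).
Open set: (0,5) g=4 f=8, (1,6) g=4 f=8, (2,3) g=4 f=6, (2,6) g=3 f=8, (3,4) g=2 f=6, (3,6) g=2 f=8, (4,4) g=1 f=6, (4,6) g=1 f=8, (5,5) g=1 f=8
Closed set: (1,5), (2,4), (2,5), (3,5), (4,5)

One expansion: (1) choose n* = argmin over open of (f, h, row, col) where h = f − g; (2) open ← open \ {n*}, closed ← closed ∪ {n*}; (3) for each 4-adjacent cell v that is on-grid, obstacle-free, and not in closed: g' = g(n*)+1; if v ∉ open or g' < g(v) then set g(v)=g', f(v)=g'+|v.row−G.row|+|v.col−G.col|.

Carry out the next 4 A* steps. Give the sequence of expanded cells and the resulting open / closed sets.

step 1: expand (2,3) (f=6, h=2) → closed; open now [(0,5) g=4 f=8, (1,6) g=4 f=8, (2,6) g=3 f=8, (3,3) g=5 f=8, (3,4) g=2 f=6, (3,6) g=2 f=8, (4,4) g=1 f=6, (4,6) g=1 f=8, (5,5) g=1 f=8]
step 2: expand (3,4) (f=6, h=4) → closed; open now [(0,5) g=4 f=8, (1,6) g=4 f=8, (2,6) g=3 f=8, (3,3) g=3 f=6, (3,6) g=2 f=8, (4,4) g=1 f=6, (4,6) g=1 f=8, (5,5) g=1 f=8]
step 3: expand (3,3) (f=6, h=3) → closed; open now [(0,5) g=4 f=8, (1,6) g=4 f=8, (2,6) g=3 f=8, (3,2) g=4 f=6, (3,6) g=2 f=8, (4,3) g=4 f=8, (4,4) g=1 f=6, (4,6) g=1 f=8, (5,5) g=1 f=8]
step 4: expand (3,2) (f=6, h=2) → closed; open now [(0,5) g=4 f=8, (1,6) g=4 f=8, (2,6) g=3 f=8, (3,1) g=5 f=8, (3,6) g=2 f=8, (4,2) g=5 f=8, (4,3) g=4 f=8, (4,4) g=1 f=6, (4,6) g=1 f=8, (5,5) g=1 f=8]

order=[(2,3) → (3,4) → (3,3) → (3,2)]; open=[(0,5) g=4 f=8, (1,6) g=4 f=8, (2,6) g=3 f=8, (3,1) g=5 f=8, (3,6) g=2 f=8, (4,2) g=5 f=8, (4,3) g=4 f=8, (4,4) g=1 f=6, (4,6) g=1 f=8, (5,5) g=1 f=8]; closed=[(1,5), (2,3), (2,4), (2,5), (3,2), (3,3), (3,4), (3,5), (4,5)]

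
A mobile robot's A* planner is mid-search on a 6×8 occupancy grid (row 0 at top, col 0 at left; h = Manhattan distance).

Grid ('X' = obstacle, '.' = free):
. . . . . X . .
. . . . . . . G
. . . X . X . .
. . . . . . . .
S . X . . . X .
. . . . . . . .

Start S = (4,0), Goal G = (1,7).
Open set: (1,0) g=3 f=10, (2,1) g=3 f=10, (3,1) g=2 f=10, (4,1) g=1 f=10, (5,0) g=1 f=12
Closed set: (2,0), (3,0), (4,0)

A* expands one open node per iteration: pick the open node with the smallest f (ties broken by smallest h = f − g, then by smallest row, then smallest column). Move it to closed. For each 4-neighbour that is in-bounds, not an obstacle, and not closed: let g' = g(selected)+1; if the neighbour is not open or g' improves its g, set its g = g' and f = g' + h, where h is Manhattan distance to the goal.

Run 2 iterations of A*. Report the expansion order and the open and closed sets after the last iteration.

step 1: expand (1,0) (f=10, h=7) → closed; open now [(0,0) g=4 f=12, (1,1) g=4 f=10, (2,1) g=3 f=10, (3,1) g=2 f=10, (4,1) g=1 f=10, (5,0) g=1 f=12]
step 2: expand (1,1) (f=10, h=6) → closed; open now [(0,0) g=4 f=12, (0,1) g=5 f=12, (1,2) g=5 f=10, (2,1) g=3 f=10, (3,1) g=2 f=10, (4,1) g=1 f=10, (5,0) g=1 f=12]

order=[(1,0) → (1,1)]; open=[(0,0) g=4 f=12, (0,1) g=5 f=12, (1,2) g=5 f=10, (2,1) g=3 f=10, (3,1) g=2 f=10, (4,1) g=1 f=10, (5,0) g=1 f=12]; closed=[(1,0), (1,1), (2,0), (3,0), (4,0)]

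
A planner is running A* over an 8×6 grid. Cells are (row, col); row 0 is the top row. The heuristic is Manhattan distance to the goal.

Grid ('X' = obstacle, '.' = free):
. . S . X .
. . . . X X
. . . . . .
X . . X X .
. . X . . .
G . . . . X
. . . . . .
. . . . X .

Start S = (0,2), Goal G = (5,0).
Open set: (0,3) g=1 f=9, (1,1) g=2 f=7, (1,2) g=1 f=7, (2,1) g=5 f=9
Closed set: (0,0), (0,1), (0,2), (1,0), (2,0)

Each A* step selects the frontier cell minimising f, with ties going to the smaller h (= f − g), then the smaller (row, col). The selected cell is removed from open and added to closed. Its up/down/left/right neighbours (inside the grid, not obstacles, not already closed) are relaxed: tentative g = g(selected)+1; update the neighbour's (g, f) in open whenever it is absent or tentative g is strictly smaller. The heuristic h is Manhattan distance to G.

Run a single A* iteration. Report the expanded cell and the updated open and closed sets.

expanded=(1,1); open=[(0,3) g=1 f=9, (1,2) g=1 f=7, (2,1) g=3 f=7]; closed=[(0,0), (0,1), (0,2), (1,0), (1,1), (2,0)]

step 1: expand (1,1) (f=7, h=5) → closed; open now [(0,3) g=1 f=9, (1,2) g=1 f=7, (2,1) g=3 f=7]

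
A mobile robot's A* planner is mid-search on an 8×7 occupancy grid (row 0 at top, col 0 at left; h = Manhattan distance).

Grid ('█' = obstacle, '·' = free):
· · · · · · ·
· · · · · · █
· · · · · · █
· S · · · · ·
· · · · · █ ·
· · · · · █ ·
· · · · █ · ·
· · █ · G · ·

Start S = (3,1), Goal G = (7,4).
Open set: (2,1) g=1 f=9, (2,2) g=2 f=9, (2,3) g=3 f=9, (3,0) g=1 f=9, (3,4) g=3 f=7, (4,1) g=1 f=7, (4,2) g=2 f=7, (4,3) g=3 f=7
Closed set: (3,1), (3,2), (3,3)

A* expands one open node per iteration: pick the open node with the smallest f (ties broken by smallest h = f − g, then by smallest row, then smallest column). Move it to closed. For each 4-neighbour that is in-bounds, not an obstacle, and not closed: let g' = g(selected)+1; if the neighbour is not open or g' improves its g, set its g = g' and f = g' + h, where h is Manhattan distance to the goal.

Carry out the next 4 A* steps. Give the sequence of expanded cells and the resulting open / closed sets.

order=[(3,4) → (4,4) → (5,4) → (4,3)]; open=[(2,1) g=1 f=9, (2,2) g=2 f=9, (2,3) g=3 f=9, (2,4) g=4 f=9, (3,0) g=1 f=9, (3,5) g=4 f=9, (4,1) g=1 f=7, (4,2) g=2 f=7, (5,3) g=4 f=7]; closed=[(3,1), (3,2), (3,3), (3,4), (4,3), (4,4), (5,4)]

step 1: expand (3,4) (f=7, h=4) → closed; open now [(2,1) g=1 f=9, (2,2) g=2 f=9, (2,3) g=3 f=9, (2,4) g=4 f=9, (3,0) g=1 f=9, (3,5) g=4 f=9, (4,1) g=1 f=7, (4,2) g=2 f=7, (4,3) g=3 f=7, (4,4) g=4 f=7]
step 2: expand (4,4) (f=7, h=3) → closed; open now [(2,1) g=1 f=9, (2,2) g=2 f=9, (2,3) g=3 f=9, (2,4) g=4 f=9, (3,0) g=1 f=9, (3,5) g=4 f=9, (4,1) g=1 f=7, (4,2) g=2 f=7, (4,3) g=3 f=7, (5,4) g=5 f=7]
step 3: expand (5,4) (f=7, h=2) → closed; open now [(2,1) g=1 f=9, (2,2) g=2 f=9, (2,3) g=3 f=9, (2,4) g=4 f=9, (3,0) g=1 f=9, (3,5) g=4 f=9, (4,1) g=1 f=7, (4,2) g=2 f=7, (4,3) g=3 f=7, (5,3) g=6 f=9]
step 4: expand (4,3) (f=7, h=4) → closed; open now [(2,1) g=1 f=9, (2,2) g=2 f=9, (2,3) g=3 f=9, (2,4) g=4 f=9, (3,0) g=1 f=9, (3,5) g=4 f=9, (4,1) g=1 f=7, (4,2) g=2 f=7, (5,3) g=4 f=7]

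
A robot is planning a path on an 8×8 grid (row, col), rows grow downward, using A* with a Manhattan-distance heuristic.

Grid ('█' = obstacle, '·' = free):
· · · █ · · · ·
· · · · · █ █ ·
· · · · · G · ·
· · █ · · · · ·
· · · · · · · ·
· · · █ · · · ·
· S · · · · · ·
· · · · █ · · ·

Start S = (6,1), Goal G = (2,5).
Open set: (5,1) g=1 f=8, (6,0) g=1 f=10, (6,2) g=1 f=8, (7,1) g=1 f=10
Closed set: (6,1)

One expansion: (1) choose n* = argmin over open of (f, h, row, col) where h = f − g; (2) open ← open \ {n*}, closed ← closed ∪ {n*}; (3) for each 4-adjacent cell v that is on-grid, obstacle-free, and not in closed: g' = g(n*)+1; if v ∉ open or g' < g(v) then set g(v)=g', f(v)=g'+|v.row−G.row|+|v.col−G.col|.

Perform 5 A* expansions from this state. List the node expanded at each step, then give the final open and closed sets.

step 1: expand (5,1) (f=8, h=7) → closed; open now [(4,1) g=2 f=8, (5,0) g=2 f=10, (5,2) g=2 f=8, (6,0) g=1 f=10, (6,2) g=1 f=8, (7,1) g=1 f=10]
step 2: expand (4,1) (f=8, h=6) → closed; open now [(3,1) g=3 f=8, (4,0) g=3 f=10, (4,2) g=3 f=8, (5,0) g=2 f=10, (5,2) g=2 f=8, (6,0) g=1 f=10, (6,2) g=1 f=8, (7,1) g=1 f=10]
step 3: expand (3,1) (f=8, h=5) → closed; open now [(2,1) g=4 f=8, (3,0) g=4 f=10, (4,0) g=3 f=10, (4,2) g=3 f=8, (5,0) g=2 f=10, (5,2) g=2 f=8, (6,0) g=1 f=10, (6,2) g=1 f=8, (7,1) g=1 f=10]
step 4: expand (2,1) (f=8, h=4) → closed; open now [(1,1) g=5 f=10, (2,0) g=5 f=10, (2,2) g=5 f=8, (3,0) g=4 f=10, (4,0) g=3 f=10, (4,2) g=3 f=8, (5,0) g=2 f=10, (5,2) g=2 f=8, (6,0) g=1 f=10, (6,2) g=1 f=8, (7,1) g=1 f=10]
step 5: expand (2,2) (f=8, h=3) → closed; open now [(1,1) g=5 f=10, (1,2) g=6 f=10, (2,0) g=5 f=10, (2,3) g=6 f=8, (3,0) g=4 f=10, (4,0) g=3 f=10, (4,2) g=3 f=8, (5,0) g=2 f=10, (5,2) g=2 f=8, (6,0) g=1 f=10, (6,2) g=1 f=8, (7,1) g=1 f=10]

order=[(5,1) → (4,1) → (3,1) → (2,1) → (2,2)]; open=[(1,1) g=5 f=10, (1,2) g=6 f=10, (2,0) g=5 f=10, (2,3) g=6 f=8, (3,0) g=4 f=10, (4,0) g=3 f=10, (4,2) g=3 f=8, (5,0) g=2 f=10, (5,2) g=2 f=8, (6,0) g=1 f=10, (6,2) g=1 f=8, (7,1) g=1 f=10]; closed=[(2,1), (2,2), (3,1), (4,1), (5,1), (6,1)]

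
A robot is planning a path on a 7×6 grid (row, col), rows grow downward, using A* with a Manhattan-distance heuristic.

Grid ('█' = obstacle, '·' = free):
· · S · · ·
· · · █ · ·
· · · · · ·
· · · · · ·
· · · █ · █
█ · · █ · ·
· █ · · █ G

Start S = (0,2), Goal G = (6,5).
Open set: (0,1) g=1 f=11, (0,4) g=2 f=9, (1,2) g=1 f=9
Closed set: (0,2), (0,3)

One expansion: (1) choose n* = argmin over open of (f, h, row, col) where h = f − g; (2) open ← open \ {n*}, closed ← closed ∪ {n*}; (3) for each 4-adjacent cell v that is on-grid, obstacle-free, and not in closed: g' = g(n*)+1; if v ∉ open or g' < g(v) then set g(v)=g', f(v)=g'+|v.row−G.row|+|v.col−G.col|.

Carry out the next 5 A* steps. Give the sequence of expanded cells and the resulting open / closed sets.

order=[(0,4) → (0,5) → (1,5) → (2,5) → (3,5)]; open=[(0,1) g=1 f=11, (1,2) g=1 f=9, (1,4) g=3 f=9, (2,4) g=6 f=11, (3,4) g=7 f=11]; closed=[(0,2), (0,3), (0,4), (0,5), (1,5), (2,5), (3,5)]

step 1: expand (0,4) (f=9, h=7) → closed; open now [(0,1) g=1 f=11, (0,5) g=3 f=9, (1,2) g=1 f=9, (1,4) g=3 f=9]
step 2: expand (0,5) (f=9, h=6) → closed; open now [(0,1) g=1 f=11, (1,2) g=1 f=9, (1,4) g=3 f=9, (1,5) g=4 f=9]
step 3: expand (1,5) (f=9, h=5) → closed; open now [(0,1) g=1 f=11, (1,2) g=1 f=9, (1,4) g=3 f=9, (2,5) g=5 f=9]
step 4: expand (2,5) (f=9, h=4) → closed; open now [(0,1) g=1 f=11, (1,2) g=1 f=9, (1,4) g=3 f=9, (2,4) g=6 f=11, (3,5) g=6 f=9]
step 5: expand (3,5) (f=9, h=3) → closed; open now [(0,1) g=1 f=11, (1,2) g=1 f=9, (1,4) g=3 f=9, (2,4) g=6 f=11, (3,4) g=7 f=11]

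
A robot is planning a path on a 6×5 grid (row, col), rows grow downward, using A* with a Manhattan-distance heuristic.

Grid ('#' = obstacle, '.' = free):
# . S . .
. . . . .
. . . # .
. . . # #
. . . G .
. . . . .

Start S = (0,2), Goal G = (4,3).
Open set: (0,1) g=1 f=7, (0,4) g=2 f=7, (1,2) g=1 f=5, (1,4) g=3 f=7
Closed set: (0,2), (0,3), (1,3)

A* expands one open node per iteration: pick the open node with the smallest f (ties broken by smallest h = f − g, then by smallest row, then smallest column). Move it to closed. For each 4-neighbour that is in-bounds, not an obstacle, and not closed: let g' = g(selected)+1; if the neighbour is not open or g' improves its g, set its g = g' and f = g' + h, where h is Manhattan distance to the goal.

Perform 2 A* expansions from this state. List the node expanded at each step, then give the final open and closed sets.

step 1: expand (1,2) (f=5, h=4) → closed; open now [(0,1) g=1 f=7, (0,4) g=2 f=7, (1,1) g=2 f=7, (1,4) g=3 f=7, (2,2) g=2 f=5]
step 2: expand (2,2) (f=5, h=3) → closed; open now [(0,1) g=1 f=7, (0,4) g=2 f=7, (1,1) g=2 f=7, (1,4) g=3 f=7, (2,1) g=3 f=7, (3,2) g=3 f=5]

order=[(1,2) → (2,2)]; open=[(0,1) g=1 f=7, (0,4) g=2 f=7, (1,1) g=2 f=7, (1,4) g=3 f=7, (2,1) g=3 f=7, (3,2) g=3 f=5]; closed=[(0,2), (0,3), (1,2), (1,3), (2,2)]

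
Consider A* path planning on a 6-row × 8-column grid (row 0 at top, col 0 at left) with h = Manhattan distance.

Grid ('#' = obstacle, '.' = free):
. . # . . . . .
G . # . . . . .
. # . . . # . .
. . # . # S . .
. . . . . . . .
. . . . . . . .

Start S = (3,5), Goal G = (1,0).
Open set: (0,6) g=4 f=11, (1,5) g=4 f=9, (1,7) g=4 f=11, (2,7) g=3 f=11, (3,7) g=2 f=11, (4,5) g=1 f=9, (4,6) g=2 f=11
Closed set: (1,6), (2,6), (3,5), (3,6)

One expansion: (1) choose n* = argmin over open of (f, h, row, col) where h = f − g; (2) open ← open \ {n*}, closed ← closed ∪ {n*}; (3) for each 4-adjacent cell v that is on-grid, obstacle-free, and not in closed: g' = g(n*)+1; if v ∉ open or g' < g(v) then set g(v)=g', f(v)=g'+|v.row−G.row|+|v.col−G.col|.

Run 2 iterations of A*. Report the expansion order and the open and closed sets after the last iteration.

step 1: expand (1,5) (f=9, h=5) → closed; open now [(0,5) g=5 f=11, (0,6) g=4 f=11, (1,4) g=5 f=9, (1,7) g=4 f=11, (2,7) g=3 f=11, (3,7) g=2 f=11, (4,5) g=1 f=9, (4,6) g=2 f=11]
step 2: expand (1,4) (f=9, h=4) → closed; open now [(0,4) g=6 f=11, (0,5) g=5 f=11, (0,6) g=4 f=11, (1,3) g=6 f=9, (1,7) g=4 f=11, (2,4) g=6 f=11, (2,7) g=3 f=11, (3,7) g=2 f=11, (4,5) g=1 f=9, (4,6) g=2 f=11]

order=[(1,5) → (1,4)]; open=[(0,4) g=6 f=11, (0,5) g=5 f=11, (0,6) g=4 f=11, (1,3) g=6 f=9, (1,7) g=4 f=11, (2,4) g=6 f=11, (2,7) g=3 f=11, (3,7) g=2 f=11, (4,5) g=1 f=9, (4,6) g=2 f=11]; closed=[(1,4), (1,5), (1,6), (2,6), (3,5), (3,6)]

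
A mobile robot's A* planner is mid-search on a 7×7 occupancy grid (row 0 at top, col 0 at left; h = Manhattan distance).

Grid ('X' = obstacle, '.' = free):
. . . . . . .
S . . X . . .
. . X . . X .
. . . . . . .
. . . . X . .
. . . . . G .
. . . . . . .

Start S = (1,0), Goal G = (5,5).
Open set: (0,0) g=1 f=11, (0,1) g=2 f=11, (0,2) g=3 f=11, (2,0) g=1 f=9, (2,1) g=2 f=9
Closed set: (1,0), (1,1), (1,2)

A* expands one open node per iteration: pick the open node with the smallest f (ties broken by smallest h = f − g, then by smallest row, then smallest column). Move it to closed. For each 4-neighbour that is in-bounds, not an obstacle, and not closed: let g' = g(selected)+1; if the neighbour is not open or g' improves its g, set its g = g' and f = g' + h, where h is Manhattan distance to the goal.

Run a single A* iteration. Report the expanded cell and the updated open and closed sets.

step 1: expand (2,1) (f=9, h=7) → closed; open now [(0,0) g=1 f=11, (0,1) g=2 f=11, (0,2) g=3 f=11, (2,0) g=1 f=9, (3,1) g=3 f=9]

expanded=(2,1); open=[(0,0) g=1 f=11, (0,1) g=2 f=11, (0,2) g=3 f=11, (2,0) g=1 f=9, (3,1) g=3 f=9]; closed=[(1,0), (1,1), (1,2), (2,1)]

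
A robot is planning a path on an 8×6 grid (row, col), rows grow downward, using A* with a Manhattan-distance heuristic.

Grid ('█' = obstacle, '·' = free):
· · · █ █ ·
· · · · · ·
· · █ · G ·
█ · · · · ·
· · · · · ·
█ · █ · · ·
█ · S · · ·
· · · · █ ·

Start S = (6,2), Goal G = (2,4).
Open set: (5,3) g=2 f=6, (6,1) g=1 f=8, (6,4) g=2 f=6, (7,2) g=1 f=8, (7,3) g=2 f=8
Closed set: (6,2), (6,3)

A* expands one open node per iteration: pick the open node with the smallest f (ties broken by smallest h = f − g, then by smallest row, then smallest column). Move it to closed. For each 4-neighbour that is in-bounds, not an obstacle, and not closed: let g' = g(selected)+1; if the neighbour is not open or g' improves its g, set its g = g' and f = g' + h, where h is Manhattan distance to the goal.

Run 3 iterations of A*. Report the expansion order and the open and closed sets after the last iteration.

order=[(5,3) → (4,3) → (3,3)]; open=[(2,3) g=5 f=6, (3,2) g=5 f=8, (3,4) g=5 f=6, (4,2) g=4 f=8, (4,4) g=4 f=6, (5,4) g=3 f=6, (6,1) g=1 f=8, (6,4) g=2 f=6, (7,2) g=1 f=8, (7,3) g=2 f=8]; closed=[(3,3), (4,3), (5,3), (6,2), (6,3)]

step 1: expand (5,3) (f=6, h=4) → closed; open now [(4,3) g=3 f=6, (5,4) g=3 f=6, (6,1) g=1 f=8, (6,4) g=2 f=6, (7,2) g=1 f=8, (7,3) g=2 f=8]
step 2: expand (4,3) (f=6, h=3) → closed; open now [(3,3) g=4 f=6, (4,2) g=4 f=8, (4,4) g=4 f=6, (5,4) g=3 f=6, (6,1) g=1 f=8, (6,4) g=2 f=6, (7,2) g=1 f=8, (7,3) g=2 f=8]
step 3: expand (3,3) (f=6, h=2) → closed; open now [(2,3) g=5 f=6, (3,2) g=5 f=8, (3,4) g=5 f=6, (4,2) g=4 f=8, (4,4) g=4 f=6, (5,4) g=3 f=6, (6,1) g=1 f=8, (6,4) g=2 f=6, (7,2) g=1 f=8, (7,3) g=2 f=8]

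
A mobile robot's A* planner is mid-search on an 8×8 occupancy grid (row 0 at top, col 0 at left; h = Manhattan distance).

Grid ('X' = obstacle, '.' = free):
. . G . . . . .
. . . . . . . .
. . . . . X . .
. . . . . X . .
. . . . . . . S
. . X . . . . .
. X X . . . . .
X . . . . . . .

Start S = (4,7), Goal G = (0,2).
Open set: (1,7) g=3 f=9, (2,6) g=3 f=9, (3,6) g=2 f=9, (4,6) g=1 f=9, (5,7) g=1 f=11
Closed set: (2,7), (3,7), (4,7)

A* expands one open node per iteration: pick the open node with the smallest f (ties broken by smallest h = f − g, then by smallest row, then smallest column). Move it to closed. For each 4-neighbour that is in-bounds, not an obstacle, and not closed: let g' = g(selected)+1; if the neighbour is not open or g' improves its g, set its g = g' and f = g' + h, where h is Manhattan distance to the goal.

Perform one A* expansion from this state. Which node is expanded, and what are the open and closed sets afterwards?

expanded=(1,7); open=[(0,7) g=4 f=9, (1,6) g=4 f=9, (2,6) g=3 f=9, (3,6) g=2 f=9, (4,6) g=1 f=9, (5,7) g=1 f=11]; closed=[(1,7), (2,7), (3,7), (4,7)]

step 1: expand (1,7) (f=9, h=6) → closed; open now [(0,7) g=4 f=9, (1,6) g=4 f=9, (2,6) g=3 f=9, (3,6) g=2 f=9, (4,6) g=1 f=9, (5,7) g=1 f=11]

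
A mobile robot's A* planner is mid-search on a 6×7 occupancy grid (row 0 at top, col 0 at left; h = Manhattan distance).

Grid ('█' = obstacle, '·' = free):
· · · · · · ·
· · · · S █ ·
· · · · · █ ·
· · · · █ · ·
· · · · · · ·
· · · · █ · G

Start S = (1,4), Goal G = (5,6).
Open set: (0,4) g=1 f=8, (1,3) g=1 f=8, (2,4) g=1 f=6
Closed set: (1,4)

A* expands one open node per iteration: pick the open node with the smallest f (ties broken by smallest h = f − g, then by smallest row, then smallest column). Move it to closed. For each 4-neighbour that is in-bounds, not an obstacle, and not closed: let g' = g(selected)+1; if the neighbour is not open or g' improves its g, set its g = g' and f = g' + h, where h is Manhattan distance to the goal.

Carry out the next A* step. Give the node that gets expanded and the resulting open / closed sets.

step 1: expand (2,4) (f=6, h=5) → closed; open now [(0,4) g=1 f=8, (1,3) g=1 f=8, (2,3) g=2 f=8]

expanded=(2,4); open=[(0,4) g=1 f=8, (1,3) g=1 f=8, (2,3) g=2 f=8]; closed=[(1,4), (2,4)]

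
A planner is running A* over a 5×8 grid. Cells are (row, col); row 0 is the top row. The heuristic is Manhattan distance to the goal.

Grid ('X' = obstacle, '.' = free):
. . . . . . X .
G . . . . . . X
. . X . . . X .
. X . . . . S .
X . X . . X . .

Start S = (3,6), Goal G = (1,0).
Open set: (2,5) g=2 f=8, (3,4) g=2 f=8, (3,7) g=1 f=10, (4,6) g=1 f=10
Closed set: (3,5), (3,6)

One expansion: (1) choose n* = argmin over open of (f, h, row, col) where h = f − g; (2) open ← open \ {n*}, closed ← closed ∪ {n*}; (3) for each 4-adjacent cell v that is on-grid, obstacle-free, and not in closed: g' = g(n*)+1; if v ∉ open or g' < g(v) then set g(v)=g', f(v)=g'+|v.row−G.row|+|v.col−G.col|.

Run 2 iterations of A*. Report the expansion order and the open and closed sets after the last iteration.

order=[(2,5) → (1,5)]; open=[(0,5) g=4 f=10, (1,4) g=4 f=8, (1,6) g=4 f=10, (2,4) g=3 f=8, (3,4) g=2 f=8, (3,7) g=1 f=10, (4,6) g=1 f=10]; closed=[(1,5), (2,5), (3,5), (3,6)]

step 1: expand (2,5) (f=8, h=6) → closed; open now [(1,5) g=3 f=8, (2,4) g=3 f=8, (3,4) g=2 f=8, (3,7) g=1 f=10, (4,6) g=1 f=10]
step 2: expand (1,5) (f=8, h=5) → closed; open now [(0,5) g=4 f=10, (1,4) g=4 f=8, (1,6) g=4 f=10, (2,4) g=3 f=8, (3,4) g=2 f=8, (3,7) g=1 f=10, (4,6) g=1 f=10]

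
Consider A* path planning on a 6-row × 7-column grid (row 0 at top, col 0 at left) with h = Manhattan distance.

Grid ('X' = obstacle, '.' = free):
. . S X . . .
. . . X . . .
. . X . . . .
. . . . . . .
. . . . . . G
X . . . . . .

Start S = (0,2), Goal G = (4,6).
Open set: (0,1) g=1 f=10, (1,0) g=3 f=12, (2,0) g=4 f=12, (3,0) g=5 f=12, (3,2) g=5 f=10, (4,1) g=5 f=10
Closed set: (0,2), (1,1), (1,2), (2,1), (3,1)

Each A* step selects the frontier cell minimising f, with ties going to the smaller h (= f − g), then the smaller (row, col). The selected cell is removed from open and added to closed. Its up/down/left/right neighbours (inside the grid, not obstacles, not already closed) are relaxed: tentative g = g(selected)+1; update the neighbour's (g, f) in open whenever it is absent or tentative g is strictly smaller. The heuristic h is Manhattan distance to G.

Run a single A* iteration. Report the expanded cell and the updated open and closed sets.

step 1: expand (3,2) (f=10, h=5) → closed; open now [(0,1) g=1 f=10, (1,0) g=3 f=12, (2,0) g=4 f=12, (3,0) g=5 f=12, (3,3) g=6 f=10, (4,1) g=5 f=10, (4,2) g=6 f=10]

expanded=(3,2); open=[(0,1) g=1 f=10, (1,0) g=3 f=12, (2,0) g=4 f=12, (3,0) g=5 f=12, (3,3) g=6 f=10, (4,1) g=5 f=10, (4,2) g=6 f=10]; closed=[(0,2), (1,1), (1,2), (2,1), (3,1), (3,2)]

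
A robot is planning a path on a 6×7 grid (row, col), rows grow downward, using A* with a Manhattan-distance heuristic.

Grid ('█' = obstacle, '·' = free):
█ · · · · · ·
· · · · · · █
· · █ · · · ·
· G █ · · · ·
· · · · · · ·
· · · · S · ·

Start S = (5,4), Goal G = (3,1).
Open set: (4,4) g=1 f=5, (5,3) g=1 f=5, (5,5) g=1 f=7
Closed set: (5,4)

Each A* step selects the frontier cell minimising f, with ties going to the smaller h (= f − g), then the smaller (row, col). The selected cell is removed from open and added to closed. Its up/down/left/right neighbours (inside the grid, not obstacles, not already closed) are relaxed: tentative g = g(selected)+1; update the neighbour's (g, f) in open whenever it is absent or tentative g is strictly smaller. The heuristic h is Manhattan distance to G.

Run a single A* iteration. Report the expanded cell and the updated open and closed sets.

step 1: expand (4,4) (f=5, h=4) → closed; open now [(3,4) g=2 f=5, (4,3) g=2 f=5, (4,5) g=2 f=7, (5,3) g=1 f=5, (5,5) g=1 f=7]

expanded=(4,4); open=[(3,4) g=2 f=5, (4,3) g=2 f=5, (4,5) g=2 f=7, (5,3) g=1 f=5, (5,5) g=1 f=7]; closed=[(4,4), (5,4)]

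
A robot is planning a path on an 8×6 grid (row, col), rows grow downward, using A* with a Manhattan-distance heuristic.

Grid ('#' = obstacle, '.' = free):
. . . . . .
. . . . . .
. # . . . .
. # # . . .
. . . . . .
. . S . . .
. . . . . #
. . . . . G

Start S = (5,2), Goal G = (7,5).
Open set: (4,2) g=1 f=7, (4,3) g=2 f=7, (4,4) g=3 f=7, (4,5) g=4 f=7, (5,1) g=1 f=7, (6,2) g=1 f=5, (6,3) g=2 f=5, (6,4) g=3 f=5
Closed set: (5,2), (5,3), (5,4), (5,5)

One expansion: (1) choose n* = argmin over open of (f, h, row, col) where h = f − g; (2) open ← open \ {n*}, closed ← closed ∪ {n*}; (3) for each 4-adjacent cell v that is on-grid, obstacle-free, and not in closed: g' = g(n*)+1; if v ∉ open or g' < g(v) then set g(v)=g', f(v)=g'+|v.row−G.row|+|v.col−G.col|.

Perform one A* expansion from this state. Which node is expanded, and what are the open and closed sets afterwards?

expanded=(6,4); open=[(4,2) g=1 f=7, (4,3) g=2 f=7, (4,4) g=3 f=7, (4,5) g=4 f=7, (5,1) g=1 f=7, (6,2) g=1 f=5, (6,3) g=2 f=5, (7,4) g=4 f=5]; closed=[(5,2), (5,3), (5,4), (5,5), (6,4)]

step 1: expand (6,4) (f=5, h=2) → closed; open now [(4,2) g=1 f=7, (4,3) g=2 f=7, (4,4) g=3 f=7, (4,5) g=4 f=7, (5,1) g=1 f=7, (6,2) g=1 f=5, (6,3) g=2 f=5, (7,4) g=4 f=5]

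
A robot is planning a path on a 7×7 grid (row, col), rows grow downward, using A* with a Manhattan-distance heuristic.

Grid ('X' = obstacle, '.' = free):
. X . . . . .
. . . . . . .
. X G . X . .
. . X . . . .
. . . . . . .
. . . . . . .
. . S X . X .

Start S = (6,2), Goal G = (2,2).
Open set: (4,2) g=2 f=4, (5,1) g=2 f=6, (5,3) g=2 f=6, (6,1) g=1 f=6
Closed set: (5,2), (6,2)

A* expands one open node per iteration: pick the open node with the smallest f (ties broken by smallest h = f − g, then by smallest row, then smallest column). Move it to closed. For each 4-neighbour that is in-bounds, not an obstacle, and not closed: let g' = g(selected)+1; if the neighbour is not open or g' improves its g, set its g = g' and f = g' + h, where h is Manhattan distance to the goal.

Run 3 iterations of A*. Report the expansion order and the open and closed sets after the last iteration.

order=[(4,2) → (4,1) → (3,1)]; open=[(3,0) g=5 f=8, (4,0) g=4 f=8, (4,3) g=3 f=6, (5,1) g=2 f=6, (5,3) g=2 f=6, (6,1) g=1 f=6]; closed=[(3,1), (4,1), (4,2), (5,2), (6,2)]

step 1: expand (4,2) (f=4, h=2) → closed; open now [(4,1) g=3 f=6, (4,3) g=3 f=6, (5,1) g=2 f=6, (5,3) g=2 f=6, (6,1) g=1 f=6]
step 2: expand (4,1) (f=6, h=3) → closed; open now [(3,1) g=4 f=6, (4,0) g=4 f=8, (4,3) g=3 f=6, (5,1) g=2 f=6, (5,3) g=2 f=6, (6,1) g=1 f=6]
step 3: expand (3,1) (f=6, h=2) → closed; open now [(3,0) g=5 f=8, (4,0) g=4 f=8, (4,3) g=3 f=6, (5,1) g=2 f=6, (5,3) g=2 f=6, (6,1) g=1 f=6]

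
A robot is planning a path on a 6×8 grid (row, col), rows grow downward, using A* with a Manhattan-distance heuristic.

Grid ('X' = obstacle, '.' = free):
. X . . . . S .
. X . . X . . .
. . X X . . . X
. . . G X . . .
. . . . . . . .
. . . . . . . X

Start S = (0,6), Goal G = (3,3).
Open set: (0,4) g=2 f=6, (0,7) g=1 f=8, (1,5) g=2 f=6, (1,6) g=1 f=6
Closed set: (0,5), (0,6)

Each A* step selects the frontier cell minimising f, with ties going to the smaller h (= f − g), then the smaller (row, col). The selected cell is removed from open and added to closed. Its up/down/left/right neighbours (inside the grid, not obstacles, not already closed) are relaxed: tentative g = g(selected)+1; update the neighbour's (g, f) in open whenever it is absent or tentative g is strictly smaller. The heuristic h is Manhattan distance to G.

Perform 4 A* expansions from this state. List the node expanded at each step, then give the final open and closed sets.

order=[(0,4) → (0,3) → (1,3) → (1,5)]; open=[(0,2) g=4 f=8, (0,7) g=1 f=8, (1,2) g=5 f=8, (1,6) g=1 f=6, (2,5) g=3 f=6]; closed=[(0,3), (0,4), (0,5), (0,6), (1,3), (1,5)]

step 1: expand (0,4) (f=6, h=4) → closed; open now [(0,3) g=3 f=6, (0,7) g=1 f=8, (1,5) g=2 f=6, (1,6) g=1 f=6]
step 2: expand (0,3) (f=6, h=3) → closed; open now [(0,2) g=4 f=8, (0,7) g=1 f=8, (1,3) g=4 f=6, (1,5) g=2 f=6, (1,6) g=1 f=6]
step 3: expand (1,3) (f=6, h=2) → closed; open now [(0,2) g=4 f=8, (0,7) g=1 f=8, (1,2) g=5 f=8, (1,5) g=2 f=6, (1,6) g=1 f=6]
step 4: expand (1,5) (f=6, h=4) → closed; open now [(0,2) g=4 f=8, (0,7) g=1 f=8, (1,2) g=5 f=8, (1,6) g=1 f=6, (2,5) g=3 f=6]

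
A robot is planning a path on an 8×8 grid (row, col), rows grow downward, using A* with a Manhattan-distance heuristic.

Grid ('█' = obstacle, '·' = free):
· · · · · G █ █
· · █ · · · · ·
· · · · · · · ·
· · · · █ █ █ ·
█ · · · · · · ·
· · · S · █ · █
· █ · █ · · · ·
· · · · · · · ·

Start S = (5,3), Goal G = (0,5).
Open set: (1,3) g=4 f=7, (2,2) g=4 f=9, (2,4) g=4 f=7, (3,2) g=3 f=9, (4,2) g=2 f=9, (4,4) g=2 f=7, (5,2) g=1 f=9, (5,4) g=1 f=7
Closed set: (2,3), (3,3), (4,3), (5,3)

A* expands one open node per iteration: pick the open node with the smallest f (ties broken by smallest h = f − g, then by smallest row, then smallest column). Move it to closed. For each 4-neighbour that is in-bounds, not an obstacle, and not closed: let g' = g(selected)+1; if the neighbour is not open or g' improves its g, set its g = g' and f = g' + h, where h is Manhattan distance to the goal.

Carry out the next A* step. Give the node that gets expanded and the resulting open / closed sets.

step 1: expand (1,3) (f=7, h=3) → closed; open now [(0,3) g=5 f=7, (1,4) g=5 f=7, (2,2) g=4 f=9, (2,4) g=4 f=7, (3,2) g=3 f=9, (4,2) g=2 f=9, (4,4) g=2 f=7, (5,2) g=1 f=9, (5,4) g=1 f=7]

expanded=(1,3); open=[(0,3) g=5 f=7, (1,4) g=5 f=7, (2,2) g=4 f=9, (2,4) g=4 f=7, (3,2) g=3 f=9, (4,2) g=2 f=9, (4,4) g=2 f=7, (5,2) g=1 f=9, (5,4) g=1 f=7]; closed=[(1,3), (2,3), (3,3), (4,3), (5,3)]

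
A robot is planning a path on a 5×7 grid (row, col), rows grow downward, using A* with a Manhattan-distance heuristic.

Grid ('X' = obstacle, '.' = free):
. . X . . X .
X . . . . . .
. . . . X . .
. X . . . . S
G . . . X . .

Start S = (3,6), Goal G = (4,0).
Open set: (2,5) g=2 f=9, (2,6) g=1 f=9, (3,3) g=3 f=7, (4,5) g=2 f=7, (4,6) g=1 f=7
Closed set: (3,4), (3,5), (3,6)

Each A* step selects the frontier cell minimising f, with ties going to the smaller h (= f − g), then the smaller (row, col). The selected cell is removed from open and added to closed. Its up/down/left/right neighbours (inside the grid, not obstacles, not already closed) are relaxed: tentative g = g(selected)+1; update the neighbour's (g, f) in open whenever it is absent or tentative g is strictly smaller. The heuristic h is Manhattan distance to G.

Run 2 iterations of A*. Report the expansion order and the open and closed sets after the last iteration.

order=[(3,3) → (3,2)]; open=[(2,2) g=5 f=9, (2,3) g=4 f=9, (2,5) g=2 f=9, (2,6) g=1 f=9, (4,2) g=5 f=7, (4,3) g=4 f=7, (4,5) g=2 f=7, (4,6) g=1 f=7]; closed=[(3,2), (3,3), (3,4), (3,5), (3,6)]

step 1: expand (3,3) (f=7, h=4) → closed; open now [(2,3) g=4 f=9, (2,5) g=2 f=9, (2,6) g=1 f=9, (3,2) g=4 f=7, (4,3) g=4 f=7, (4,5) g=2 f=7, (4,6) g=1 f=7]
step 2: expand (3,2) (f=7, h=3) → closed; open now [(2,2) g=5 f=9, (2,3) g=4 f=9, (2,5) g=2 f=9, (2,6) g=1 f=9, (4,2) g=5 f=7, (4,3) g=4 f=7, (4,5) g=2 f=7, (4,6) g=1 f=7]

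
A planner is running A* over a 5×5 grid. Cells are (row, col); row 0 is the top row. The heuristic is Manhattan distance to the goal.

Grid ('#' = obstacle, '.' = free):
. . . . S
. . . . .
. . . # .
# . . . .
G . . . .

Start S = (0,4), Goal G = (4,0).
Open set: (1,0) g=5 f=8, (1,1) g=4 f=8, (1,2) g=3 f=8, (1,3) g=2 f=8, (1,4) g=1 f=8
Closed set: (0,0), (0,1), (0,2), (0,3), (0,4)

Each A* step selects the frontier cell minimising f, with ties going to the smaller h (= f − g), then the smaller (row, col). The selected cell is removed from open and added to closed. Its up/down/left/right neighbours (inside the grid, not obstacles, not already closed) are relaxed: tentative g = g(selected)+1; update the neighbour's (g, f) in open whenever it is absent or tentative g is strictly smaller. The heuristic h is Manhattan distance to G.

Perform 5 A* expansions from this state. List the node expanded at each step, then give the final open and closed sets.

step 1: expand (1,0) (f=8, h=3) → closed; open now [(1,1) g=4 f=8, (1,2) g=3 f=8, (1,3) g=2 f=8, (1,4) g=1 f=8, (2,0) g=6 f=8]
step 2: expand (2,0) (f=8, h=2) → closed; open now [(1,1) g=4 f=8, (1,2) g=3 f=8, (1,3) g=2 f=8, (1,4) g=1 f=8, (2,1) g=7 f=10]
step 3: expand (1,1) (f=8, h=4) → closed; open now [(1,2) g=3 f=8, (1,3) g=2 f=8, (1,4) g=1 f=8, (2,1) g=5 f=8]
step 4: expand (2,1) (f=8, h=3) → closed; open now [(1,2) g=3 f=8, (1,3) g=2 f=8, (1,4) g=1 f=8, (2,2) g=6 f=10, (3,1) g=6 f=8]
step 5: expand (3,1) (f=8, h=2) → closed; open now [(1,2) g=3 f=8, (1,3) g=2 f=8, (1,4) g=1 f=8, (2,2) g=6 f=10, (3,2) g=7 f=10, (4,1) g=7 f=8]

order=[(1,0) → (2,0) → (1,1) → (2,1) → (3,1)]; open=[(1,2) g=3 f=8, (1,3) g=2 f=8, (1,4) g=1 f=8, (2,2) g=6 f=10, (3,2) g=7 f=10, (4,1) g=7 f=8]; closed=[(0,0), (0,1), (0,2), (0,3), (0,4), (1,0), (1,1), (2,0), (2,1), (3,1)]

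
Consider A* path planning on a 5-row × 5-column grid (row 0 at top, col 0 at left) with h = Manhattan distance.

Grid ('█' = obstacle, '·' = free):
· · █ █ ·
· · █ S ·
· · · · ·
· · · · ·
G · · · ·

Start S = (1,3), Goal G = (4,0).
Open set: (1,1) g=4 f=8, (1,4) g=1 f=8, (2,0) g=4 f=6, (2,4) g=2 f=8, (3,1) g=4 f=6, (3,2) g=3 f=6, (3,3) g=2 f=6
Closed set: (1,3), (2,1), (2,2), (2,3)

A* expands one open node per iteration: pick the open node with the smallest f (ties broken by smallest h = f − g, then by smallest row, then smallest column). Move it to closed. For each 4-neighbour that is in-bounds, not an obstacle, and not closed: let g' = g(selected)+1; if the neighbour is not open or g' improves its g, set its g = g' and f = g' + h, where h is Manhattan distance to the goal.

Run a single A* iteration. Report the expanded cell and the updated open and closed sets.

step 1: expand (2,0) (f=6, h=2) → closed; open now [(1,0) g=5 f=8, (1,1) g=4 f=8, (1,4) g=1 f=8, (2,4) g=2 f=8, (3,0) g=5 f=6, (3,1) g=4 f=6, (3,2) g=3 f=6, (3,3) g=2 f=6]

expanded=(2,0); open=[(1,0) g=5 f=8, (1,1) g=4 f=8, (1,4) g=1 f=8, (2,4) g=2 f=8, (3,0) g=5 f=6, (3,1) g=4 f=6, (3,2) g=3 f=6, (3,3) g=2 f=6]; closed=[(1,3), (2,0), (2,1), (2,2), (2,3)]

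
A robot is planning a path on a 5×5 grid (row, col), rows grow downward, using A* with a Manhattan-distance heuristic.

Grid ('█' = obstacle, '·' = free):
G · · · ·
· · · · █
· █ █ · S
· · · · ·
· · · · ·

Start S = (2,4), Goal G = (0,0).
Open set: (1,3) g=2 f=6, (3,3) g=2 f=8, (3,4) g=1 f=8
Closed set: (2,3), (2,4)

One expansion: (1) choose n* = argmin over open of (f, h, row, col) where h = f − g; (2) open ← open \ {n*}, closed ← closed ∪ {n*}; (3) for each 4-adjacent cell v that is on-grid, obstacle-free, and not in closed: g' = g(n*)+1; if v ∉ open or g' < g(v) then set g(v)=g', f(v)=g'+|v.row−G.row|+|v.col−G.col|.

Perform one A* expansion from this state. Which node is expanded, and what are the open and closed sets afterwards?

expanded=(1,3); open=[(0,3) g=3 f=6, (1,2) g=3 f=6, (3,3) g=2 f=8, (3,4) g=1 f=8]; closed=[(1,3), (2,3), (2,4)]

step 1: expand (1,3) (f=6, h=4) → closed; open now [(0,3) g=3 f=6, (1,2) g=3 f=6, (3,3) g=2 f=8, (3,4) g=1 f=8]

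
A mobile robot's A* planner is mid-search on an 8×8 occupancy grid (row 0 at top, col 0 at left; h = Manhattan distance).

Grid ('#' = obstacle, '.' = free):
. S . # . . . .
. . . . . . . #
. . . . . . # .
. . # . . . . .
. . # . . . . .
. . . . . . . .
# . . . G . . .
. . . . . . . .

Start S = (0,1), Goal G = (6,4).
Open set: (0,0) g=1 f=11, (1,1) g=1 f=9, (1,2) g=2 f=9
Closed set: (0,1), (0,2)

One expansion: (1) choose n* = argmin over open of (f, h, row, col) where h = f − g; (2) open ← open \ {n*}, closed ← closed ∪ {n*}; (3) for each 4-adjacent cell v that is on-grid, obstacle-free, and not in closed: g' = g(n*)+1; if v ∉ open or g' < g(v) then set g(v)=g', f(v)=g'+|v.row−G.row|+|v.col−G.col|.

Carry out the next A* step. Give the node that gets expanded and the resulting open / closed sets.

expanded=(1,2); open=[(0,0) g=1 f=11, (1,1) g=1 f=9, (1,3) g=3 f=9, (2,2) g=3 f=9]; closed=[(0,1), (0,2), (1,2)]

step 1: expand (1,2) (f=9, h=7) → closed; open now [(0,0) g=1 f=11, (1,1) g=1 f=9, (1,3) g=3 f=9, (2,2) g=3 f=9]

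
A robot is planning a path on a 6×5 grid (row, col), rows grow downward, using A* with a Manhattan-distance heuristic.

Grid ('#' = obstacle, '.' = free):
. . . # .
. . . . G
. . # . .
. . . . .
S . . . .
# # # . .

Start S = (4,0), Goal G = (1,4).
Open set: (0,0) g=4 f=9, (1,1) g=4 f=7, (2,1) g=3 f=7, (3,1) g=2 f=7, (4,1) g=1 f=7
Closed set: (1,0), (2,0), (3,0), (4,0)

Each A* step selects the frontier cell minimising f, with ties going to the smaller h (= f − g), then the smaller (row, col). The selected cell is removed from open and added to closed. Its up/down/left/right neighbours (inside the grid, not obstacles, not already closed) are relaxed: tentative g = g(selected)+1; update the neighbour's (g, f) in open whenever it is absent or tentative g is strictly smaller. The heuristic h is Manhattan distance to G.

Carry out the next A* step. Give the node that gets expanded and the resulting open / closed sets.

step 1: expand (1,1) (f=7, h=3) → closed; open now [(0,0) g=4 f=9, (0,1) g=5 f=9, (1,2) g=5 f=7, (2,1) g=3 f=7, (3,1) g=2 f=7, (4,1) g=1 f=7]

expanded=(1,1); open=[(0,0) g=4 f=9, (0,1) g=5 f=9, (1,2) g=5 f=7, (2,1) g=3 f=7, (3,1) g=2 f=7, (4,1) g=1 f=7]; closed=[(1,0), (1,1), (2,0), (3,0), (4,0)]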